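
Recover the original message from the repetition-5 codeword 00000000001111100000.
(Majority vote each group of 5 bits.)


Groups: 00000, 00000, 11111, 00000
Majority votes: 0010

0010


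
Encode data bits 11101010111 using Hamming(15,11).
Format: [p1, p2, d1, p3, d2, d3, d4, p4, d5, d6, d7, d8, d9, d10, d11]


Parity bits: p1=0, p2=1, p3=1, p4=1

011111011010111


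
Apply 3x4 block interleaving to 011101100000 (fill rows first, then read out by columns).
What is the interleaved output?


Matrix:
  0111
  0110
  0000
Read columns: 000110110100

000110110100


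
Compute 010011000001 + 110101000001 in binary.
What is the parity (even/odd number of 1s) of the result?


010011000001 = 1217
110101000001 = 3393
Sum = 4610 = 1001000000010
1s count = 3

odd parity (3 ones in 1001000000010)


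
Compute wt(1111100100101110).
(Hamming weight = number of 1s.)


Counting 1s in 1111100100101110

10


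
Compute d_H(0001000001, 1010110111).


XOR: 1011110110
Count of 1s: 7

7


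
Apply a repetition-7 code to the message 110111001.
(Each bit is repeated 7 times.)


Each bit -> 7 copies

111111111111110000000111111111111111111111000000000000001111111


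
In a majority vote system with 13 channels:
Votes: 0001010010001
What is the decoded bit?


Ones: 4 out of 13
Threshold: 7

0 (4/13 voted 1)


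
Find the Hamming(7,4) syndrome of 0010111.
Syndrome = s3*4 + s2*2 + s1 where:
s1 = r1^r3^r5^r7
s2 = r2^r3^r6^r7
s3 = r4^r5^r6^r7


s1=1, s2=1, s3=1

Syndrome = 7 (error at position 7)


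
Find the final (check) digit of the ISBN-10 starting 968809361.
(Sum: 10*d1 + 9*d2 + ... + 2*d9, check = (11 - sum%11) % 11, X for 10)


Weighted sum: 341
341 mod 11 = 0

Check digit: 0


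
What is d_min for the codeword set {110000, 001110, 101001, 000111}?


Comparing all pairs, minimum distance: 2
Can detect 1 errors, correct 0 errors

2


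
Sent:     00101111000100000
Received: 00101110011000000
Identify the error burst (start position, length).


XOR: 00000001011100000

Burst at position 7, length 5


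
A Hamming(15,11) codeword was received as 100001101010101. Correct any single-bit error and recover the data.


Syndrome = 0: no error detected

Data: 00111010101 (no errors)


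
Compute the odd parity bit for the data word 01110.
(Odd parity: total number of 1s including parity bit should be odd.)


Number of 1s in data: 3
Parity bit: 0

0


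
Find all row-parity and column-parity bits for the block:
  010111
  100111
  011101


Row parities: 000
Column parities: 101101

Row P: 000, Col P: 101101, Corner: 0


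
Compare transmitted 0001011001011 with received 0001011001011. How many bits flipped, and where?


XOR: 0000000000000

0 errors (received matches sent)


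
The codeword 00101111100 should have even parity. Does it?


Number of 1s: 6

Yes, parity is correct (6 ones)


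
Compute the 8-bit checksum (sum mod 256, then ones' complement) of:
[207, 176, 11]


Sum = 394 mod 256 = 138
Complement = 117

117


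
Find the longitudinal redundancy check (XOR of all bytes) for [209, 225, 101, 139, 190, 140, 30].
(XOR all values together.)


XOR chain: 209 ^ 225 ^ 101 ^ 139 ^ 190 ^ 140 ^ 30 = 242

242


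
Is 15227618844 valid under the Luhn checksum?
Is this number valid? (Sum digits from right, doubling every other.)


Luhn sum = 46
46 mod 10 = 6

Invalid (Luhn sum mod 10 = 6)


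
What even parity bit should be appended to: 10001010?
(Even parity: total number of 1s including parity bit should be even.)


Number of 1s in data: 3
Parity bit: 1

1


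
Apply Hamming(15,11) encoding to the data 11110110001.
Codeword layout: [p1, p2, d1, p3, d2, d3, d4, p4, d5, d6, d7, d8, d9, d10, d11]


Parity bits: p1=1, p2=0, p3=0, p4=1

101011110110001


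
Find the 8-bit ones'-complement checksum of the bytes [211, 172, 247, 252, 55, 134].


Sum = 1071 mod 256 = 47
Complement = 208

208


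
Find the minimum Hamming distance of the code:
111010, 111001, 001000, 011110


Comparing all pairs, minimum distance: 2
Can detect 1 errors, correct 0 errors

2


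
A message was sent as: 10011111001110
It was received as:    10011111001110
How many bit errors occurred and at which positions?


XOR: 00000000000000

0 errors (received matches sent)


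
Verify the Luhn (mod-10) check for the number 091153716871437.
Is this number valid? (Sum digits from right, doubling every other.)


Luhn sum = 71
71 mod 10 = 1

Invalid (Luhn sum mod 10 = 1)


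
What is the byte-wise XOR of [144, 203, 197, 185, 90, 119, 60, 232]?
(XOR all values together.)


XOR chain: 144 ^ 203 ^ 197 ^ 185 ^ 90 ^ 119 ^ 60 ^ 232 = 222

222


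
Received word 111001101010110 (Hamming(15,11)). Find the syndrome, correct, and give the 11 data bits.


Syndrome = 0: no error detected

Data: 10111010110 (no errors)


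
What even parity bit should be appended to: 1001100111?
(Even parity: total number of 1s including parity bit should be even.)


Number of 1s in data: 6
Parity bit: 0

0


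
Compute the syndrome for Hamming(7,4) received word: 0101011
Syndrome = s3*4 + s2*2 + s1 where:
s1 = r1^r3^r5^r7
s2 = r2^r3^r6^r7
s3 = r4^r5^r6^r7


s1=1, s2=1, s3=1

Syndrome = 7 (error at position 7)


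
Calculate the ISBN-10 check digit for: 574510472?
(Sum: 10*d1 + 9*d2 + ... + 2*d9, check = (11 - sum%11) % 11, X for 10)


Weighted sum: 227
227 mod 11 = 7

Check digit: 4


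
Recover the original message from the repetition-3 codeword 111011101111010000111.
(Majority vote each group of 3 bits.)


Groups: 111, 011, 101, 111, 010, 000, 111
Majority votes: 1111001

1111001


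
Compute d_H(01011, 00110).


XOR: 01101
Count of 1s: 3

3


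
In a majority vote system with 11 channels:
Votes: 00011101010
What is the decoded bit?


Ones: 5 out of 11
Threshold: 6

0 (5/11 voted 1)


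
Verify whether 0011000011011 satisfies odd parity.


Number of 1s: 6

No, parity error (6 ones)


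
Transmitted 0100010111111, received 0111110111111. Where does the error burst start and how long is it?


XOR: 0011100000000

Burst at position 2, length 3


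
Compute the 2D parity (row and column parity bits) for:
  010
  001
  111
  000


Row parities: 1110
Column parities: 100

Row P: 1110, Col P: 100, Corner: 1


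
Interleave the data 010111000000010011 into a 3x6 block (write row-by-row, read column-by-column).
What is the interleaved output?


Matrix:
  010111
  000000
  010011
Read columns: 000101000100101101

000101000100101101


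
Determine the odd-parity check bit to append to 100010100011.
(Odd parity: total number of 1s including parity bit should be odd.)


Number of 1s in data: 5
Parity bit: 0

0


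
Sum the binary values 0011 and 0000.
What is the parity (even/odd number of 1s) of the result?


0011 = 3
0000 = 0
Sum = 3 = 11
1s count = 2

even parity (2 ones in 11)


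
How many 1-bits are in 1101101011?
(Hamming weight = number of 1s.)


Counting 1s in 1101101011

7


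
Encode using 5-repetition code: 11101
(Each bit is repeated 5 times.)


Each bit -> 5 copies

1111111111111110000011111


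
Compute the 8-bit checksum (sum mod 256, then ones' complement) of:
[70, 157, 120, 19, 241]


Sum = 607 mod 256 = 95
Complement = 160

160


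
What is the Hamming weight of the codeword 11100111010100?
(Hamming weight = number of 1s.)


Counting 1s in 11100111010100

8


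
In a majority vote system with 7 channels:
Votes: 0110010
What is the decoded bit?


Ones: 3 out of 7
Threshold: 4

0 (3/7 voted 1)


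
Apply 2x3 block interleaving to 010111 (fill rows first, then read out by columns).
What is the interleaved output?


Matrix:
  010
  111
Read columns: 011101

011101


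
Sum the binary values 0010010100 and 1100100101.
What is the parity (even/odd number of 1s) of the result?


0010010100 = 148
1100100101 = 805
Sum = 953 = 1110111001
1s count = 7

odd parity (7 ones in 1110111001)


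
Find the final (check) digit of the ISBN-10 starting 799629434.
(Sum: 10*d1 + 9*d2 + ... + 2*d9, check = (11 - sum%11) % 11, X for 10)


Weighted sum: 355
355 mod 11 = 3

Check digit: 8


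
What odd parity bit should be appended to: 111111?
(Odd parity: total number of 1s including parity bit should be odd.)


Number of 1s in data: 6
Parity bit: 1

1


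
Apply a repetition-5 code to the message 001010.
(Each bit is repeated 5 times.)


Each bit -> 5 copies

000000000011111000001111100000


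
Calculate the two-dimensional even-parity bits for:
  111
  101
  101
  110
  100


Row parities: 10001
Column parities: 101

Row P: 10001, Col P: 101, Corner: 0


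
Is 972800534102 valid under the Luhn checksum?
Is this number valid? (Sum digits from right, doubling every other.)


Luhn sum = 43
43 mod 10 = 3

Invalid (Luhn sum mod 10 = 3)


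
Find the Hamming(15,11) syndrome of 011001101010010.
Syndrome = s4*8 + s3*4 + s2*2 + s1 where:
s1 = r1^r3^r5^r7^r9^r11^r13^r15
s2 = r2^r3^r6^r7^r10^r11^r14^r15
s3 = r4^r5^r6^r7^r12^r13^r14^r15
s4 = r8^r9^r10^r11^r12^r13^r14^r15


s1=0, s2=0, s3=1, s4=1

Syndrome = 12 (error at position 12)


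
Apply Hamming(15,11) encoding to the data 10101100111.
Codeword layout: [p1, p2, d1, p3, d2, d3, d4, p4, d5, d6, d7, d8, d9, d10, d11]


Parity bits: p1=0, p2=1, p3=0, p4=1

011001011100111


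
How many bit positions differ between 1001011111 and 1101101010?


XOR: 0100110101
Count of 1s: 5

5


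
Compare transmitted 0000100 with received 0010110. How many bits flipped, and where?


XOR: 0010010

2 error(s) at position(s): 2, 5


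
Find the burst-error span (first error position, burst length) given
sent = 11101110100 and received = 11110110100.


XOR: 00011000000

Burst at position 3, length 2


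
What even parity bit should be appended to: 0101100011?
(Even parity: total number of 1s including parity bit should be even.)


Number of 1s in data: 5
Parity bit: 1

1


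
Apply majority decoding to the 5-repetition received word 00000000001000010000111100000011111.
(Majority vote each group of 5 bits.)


Groups: 00000, 00000, 10000, 10000, 11110, 00000, 11111
Majority votes: 0000101

0000101


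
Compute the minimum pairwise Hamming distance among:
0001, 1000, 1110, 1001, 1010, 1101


Comparing all pairs, minimum distance: 1
Can detect 0 errors, correct 0 errors

1


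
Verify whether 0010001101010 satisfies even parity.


Number of 1s: 5

No, parity error (5 ones)


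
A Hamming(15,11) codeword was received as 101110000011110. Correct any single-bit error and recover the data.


Syndrome = 7: error at position 7

Data: 11010011110 (corrected bit 7)


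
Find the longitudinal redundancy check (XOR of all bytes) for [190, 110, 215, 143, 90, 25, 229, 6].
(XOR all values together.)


XOR chain: 190 ^ 110 ^ 215 ^ 143 ^ 90 ^ 25 ^ 229 ^ 6 = 40

40


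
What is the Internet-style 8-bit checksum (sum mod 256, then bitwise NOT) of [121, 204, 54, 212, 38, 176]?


Sum = 805 mod 256 = 37
Complement = 218

218


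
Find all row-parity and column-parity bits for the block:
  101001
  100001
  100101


Row parities: 101
Column parities: 101101

Row P: 101, Col P: 101101, Corner: 0


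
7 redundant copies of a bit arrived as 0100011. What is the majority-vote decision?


Ones: 3 out of 7
Threshold: 4

0 (3/7 voted 1)


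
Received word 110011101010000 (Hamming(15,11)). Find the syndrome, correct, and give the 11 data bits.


Syndrome = 5: error at position 5

Data: 00111010000 (corrected bit 5)


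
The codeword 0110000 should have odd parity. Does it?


Number of 1s: 2

No, parity error (2 ones)


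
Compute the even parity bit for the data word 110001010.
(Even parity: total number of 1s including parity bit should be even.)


Number of 1s in data: 4
Parity bit: 0

0


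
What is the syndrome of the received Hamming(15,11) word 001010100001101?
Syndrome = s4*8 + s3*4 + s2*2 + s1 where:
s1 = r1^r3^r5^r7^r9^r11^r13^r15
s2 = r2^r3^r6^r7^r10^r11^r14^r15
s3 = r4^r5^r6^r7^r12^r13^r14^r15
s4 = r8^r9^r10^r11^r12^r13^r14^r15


s1=1, s2=1, s3=1, s4=1

Syndrome = 15 (error at position 15)


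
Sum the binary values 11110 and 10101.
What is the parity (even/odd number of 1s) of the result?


11110 = 30
10101 = 21
Sum = 51 = 110011
1s count = 4

even parity (4 ones in 110011)


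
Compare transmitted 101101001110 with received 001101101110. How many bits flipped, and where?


XOR: 100000100000

2 error(s) at position(s): 0, 6


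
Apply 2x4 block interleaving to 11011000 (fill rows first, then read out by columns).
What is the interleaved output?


Matrix:
  1101
  1000
Read columns: 11100010

11100010


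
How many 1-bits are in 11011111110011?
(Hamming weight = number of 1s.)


Counting 1s in 11011111110011

11


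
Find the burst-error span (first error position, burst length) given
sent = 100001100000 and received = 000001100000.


XOR: 100000000000

Burst at position 0, length 1


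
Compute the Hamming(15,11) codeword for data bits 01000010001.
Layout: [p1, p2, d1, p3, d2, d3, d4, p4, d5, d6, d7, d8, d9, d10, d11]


Parity bits: p1=1, p2=0, p3=0, p4=0

100010000010001


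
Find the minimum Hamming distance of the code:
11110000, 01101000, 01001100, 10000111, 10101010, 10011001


Comparing all pairs, minimum distance: 2
Can detect 1 errors, correct 0 errors

2


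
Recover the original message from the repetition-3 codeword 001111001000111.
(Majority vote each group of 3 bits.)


Groups: 001, 111, 001, 000, 111
Majority votes: 01001

01001


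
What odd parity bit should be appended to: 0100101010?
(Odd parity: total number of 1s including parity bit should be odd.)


Number of 1s in data: 4
Parity bit: 1

1


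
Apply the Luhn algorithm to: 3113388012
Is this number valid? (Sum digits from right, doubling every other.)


Luhn sum = 37
37 mod 10 = 7

Invalid (Luhn sum mod 10 = 7)


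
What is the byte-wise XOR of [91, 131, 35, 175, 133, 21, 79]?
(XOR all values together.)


XOR chain: 91 ^ 131 ^ 35 ^ 175 ^ 133 ^ 21 ^ 79 = 139

139


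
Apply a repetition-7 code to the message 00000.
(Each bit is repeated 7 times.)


Each bit -> 7 copies

00000000000000000000000000000000000


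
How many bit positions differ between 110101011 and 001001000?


XOR: 111100011
Count of 1s: 6

6


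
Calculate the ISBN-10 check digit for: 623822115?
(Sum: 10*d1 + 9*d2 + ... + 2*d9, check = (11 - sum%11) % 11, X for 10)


Weighted sum: 197
197 mod 11 = 10

Check digit: 1


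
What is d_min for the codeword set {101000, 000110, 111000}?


Comparing all pairs, minimum distance: 1
Can detect 0 errors, correct 0 errors

1


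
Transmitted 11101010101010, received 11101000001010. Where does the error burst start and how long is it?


XOR: 00000010100000

Burst at position 6, length 3


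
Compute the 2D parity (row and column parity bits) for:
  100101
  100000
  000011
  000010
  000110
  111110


Row parities: 110101
Column parities: 111100

Row P: 110101, Col P: 111100, Corner: 0


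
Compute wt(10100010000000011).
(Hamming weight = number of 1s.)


Counting 1s in 10100010000000011

5


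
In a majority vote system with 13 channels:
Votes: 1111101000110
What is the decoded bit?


Ones: 8 out of 13
Threshold: 7

1 (8/13 voted 1)


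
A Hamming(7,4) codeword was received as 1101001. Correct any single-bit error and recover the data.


Syndrome = 0: no error detected

Data: 0001 (no errors)


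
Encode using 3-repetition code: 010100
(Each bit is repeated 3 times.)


Each bit -> 3 copies

000111000111000000


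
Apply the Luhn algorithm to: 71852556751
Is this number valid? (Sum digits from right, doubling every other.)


Luhn sum = 38
38 mod 10 = 8

Invalid (Luhn sum mod 10 = 8)


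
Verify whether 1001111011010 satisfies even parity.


Number of 1s: 8

Yes, parity is correct (8 ones)


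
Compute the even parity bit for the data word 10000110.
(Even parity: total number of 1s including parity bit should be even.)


Number of 1s in data: 3
Parity bit: 1

1


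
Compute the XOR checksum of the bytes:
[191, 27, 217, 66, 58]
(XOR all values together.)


XOR chain: 191 ^ 27 ^ 217 ^ 66 ^ 58 = 5

5


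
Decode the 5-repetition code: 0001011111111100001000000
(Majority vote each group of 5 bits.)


Groups: 00010, 11111, 11110, 00010, 00000
Majority votes: 01100

01100


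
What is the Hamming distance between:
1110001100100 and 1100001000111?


XOR: 0010000100011
Count of 1s: 4

4


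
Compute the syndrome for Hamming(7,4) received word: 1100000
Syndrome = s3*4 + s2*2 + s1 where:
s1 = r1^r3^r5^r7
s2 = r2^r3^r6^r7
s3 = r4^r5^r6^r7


s1=1, s2=1, s3=0

Syndrome = 3 (error at position 3)


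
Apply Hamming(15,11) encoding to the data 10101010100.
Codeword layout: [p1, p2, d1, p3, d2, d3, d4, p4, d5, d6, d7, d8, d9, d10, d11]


Parity bits: p1=0, p2=1, p3=0, p4=1

011001011010100


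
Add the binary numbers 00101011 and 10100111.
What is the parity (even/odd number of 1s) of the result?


00101011 = 43
10100111 = 167
Sum = 210 = 11010010
1s count = 4

even parity (4 ones in 11010010)


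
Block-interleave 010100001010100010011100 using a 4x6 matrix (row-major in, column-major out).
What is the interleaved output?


Matrix:
  010100
  001010
  100010
  011100
Read columns: 001010010101100101100000

001010010101100101100000


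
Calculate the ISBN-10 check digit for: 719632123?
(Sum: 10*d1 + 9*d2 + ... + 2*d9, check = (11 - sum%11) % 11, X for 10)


Weighted sum: 237
237 mod 11 = 6

Check digit: 5


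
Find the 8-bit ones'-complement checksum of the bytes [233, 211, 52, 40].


Sum = 536 mod 256 = 24
Complement = 231

231


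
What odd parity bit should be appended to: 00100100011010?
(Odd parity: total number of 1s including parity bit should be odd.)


Number of 1s in data: 5
Parity bit: 0

0


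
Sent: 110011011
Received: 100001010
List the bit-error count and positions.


XOR: 010010001

3 error(s) at position(s): 1, 4, 8


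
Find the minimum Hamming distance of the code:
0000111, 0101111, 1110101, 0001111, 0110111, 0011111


Comparing all pairs, minimum distance: 1
Can detect 0 errors, correct 0 errors

1


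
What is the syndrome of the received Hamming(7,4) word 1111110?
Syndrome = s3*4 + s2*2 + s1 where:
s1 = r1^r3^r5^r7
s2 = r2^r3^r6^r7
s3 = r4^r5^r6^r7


s1=1, s2=1, s3=1

Syndrome = 7 (error at position 7)


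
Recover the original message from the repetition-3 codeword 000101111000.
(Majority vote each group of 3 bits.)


Groups: 000, 101, 111, 000
Majority votes: 0110

0110


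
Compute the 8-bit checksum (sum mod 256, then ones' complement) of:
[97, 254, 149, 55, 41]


Sum = 596 mod 256 = 84
Complement = 171

171


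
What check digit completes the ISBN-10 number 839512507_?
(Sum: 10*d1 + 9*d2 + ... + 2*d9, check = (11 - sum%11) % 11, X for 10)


Weighted sum: 264
264 mod 11 = 0

Check digit: 0


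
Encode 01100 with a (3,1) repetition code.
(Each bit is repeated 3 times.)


Each bit -> 3 copies

000111111000000


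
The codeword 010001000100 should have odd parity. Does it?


Number of 1s: 3

Yes, parity is correct (3 ones)


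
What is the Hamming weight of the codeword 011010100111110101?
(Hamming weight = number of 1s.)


Counting 1s in 011010100111110101

11


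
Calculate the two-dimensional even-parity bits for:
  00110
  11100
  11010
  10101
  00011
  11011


Row parities: 011100
Column parities: 01101

Row P: 011100, Col P: 01101, Corner: 1


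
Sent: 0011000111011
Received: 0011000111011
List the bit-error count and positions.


XOR: 0000000000000

0 errors (received matches sent)


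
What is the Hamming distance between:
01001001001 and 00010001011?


XOR: 01011000010
Count of 1s: 4

4


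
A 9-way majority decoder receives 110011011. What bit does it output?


Ones: 6 out of 9
Threshold: 5

1 (6/9 voted 1)


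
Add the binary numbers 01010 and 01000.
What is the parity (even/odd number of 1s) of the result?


01010 = 10
01000 = 8
Sum = 18 = 10010
1s count = 2

even parity (2 ones in 10010)


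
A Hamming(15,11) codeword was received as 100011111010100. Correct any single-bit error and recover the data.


Syndrome = 2: error at position 2

Data: 01111010100 (corrected bit 2)


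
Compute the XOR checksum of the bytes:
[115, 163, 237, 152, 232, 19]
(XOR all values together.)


XOR chain: 115 ^ 163 ^ 237 ^ 152 ^ 232 ^ 19 = 94

94


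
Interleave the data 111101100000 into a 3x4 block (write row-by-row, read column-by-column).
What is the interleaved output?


Matrix:
  1111
  0110
  0000
Read columns: 100110110100

100110110100


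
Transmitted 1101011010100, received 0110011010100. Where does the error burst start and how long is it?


XOR: 1011000000000

Burst at position 0, length 4


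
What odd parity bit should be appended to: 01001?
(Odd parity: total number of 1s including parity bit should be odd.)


Number of 1s in data: 2
Parity bit: 1

1


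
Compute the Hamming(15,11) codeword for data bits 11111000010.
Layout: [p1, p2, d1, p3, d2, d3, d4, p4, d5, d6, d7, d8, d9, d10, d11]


Parity bits: p1=0, p2=0, p3=0, p4=0

001011101000010


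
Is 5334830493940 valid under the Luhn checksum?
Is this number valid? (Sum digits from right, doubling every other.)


Luhn sum = 76
76 mod 10 = 6

Invalid (Luhn sum mod 10 = 6)


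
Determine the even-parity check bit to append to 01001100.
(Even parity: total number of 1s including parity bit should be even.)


Number of 1s in data: 3
Parity bit: 1

1


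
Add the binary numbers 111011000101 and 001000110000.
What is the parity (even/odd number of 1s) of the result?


111011000101 = 3781
001000110000 = 560
Sum = 4341 = 1000011110101
1s count = 7

odd parity (7 ones in 1000011110101)


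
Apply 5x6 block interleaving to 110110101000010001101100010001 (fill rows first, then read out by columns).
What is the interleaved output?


Matrix:
  110110
  101000
  010001
  101100
  010001
Read columns: 110101010101010100101000000101

110101010101010100101000000101


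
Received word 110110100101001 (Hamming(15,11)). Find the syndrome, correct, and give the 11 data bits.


Syndrome = 12: error at position 12

Data: 01010100001 (corrected bit 12)


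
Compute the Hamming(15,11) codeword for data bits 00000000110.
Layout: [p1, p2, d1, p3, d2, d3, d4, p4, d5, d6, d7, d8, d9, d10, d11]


Parity bits: p1=1, p2=1, p3=0, p4=0

110000000000110


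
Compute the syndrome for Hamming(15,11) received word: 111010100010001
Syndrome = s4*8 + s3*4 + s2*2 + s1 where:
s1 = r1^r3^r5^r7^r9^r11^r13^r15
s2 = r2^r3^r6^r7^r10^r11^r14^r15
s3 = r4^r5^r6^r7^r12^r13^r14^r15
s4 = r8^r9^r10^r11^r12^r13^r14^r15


s1=0, s2=1, s3=1, s4=0

Syndrome = 6 (error at position 6)


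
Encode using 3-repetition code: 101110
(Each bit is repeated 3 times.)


Each bit -> 3 copies

111000111111111000


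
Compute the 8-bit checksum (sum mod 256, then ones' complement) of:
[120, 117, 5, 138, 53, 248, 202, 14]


Sum = 897 mod 256 = 129
Complement = 126

126


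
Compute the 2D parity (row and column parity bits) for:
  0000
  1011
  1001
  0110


Row parities: 0100
Column parities: 0100

Row P: 0100, Col P: 0100, Corner: 1


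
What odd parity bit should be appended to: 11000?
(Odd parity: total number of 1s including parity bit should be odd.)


Number of 1s in data: 2
Parity bit: 1

1


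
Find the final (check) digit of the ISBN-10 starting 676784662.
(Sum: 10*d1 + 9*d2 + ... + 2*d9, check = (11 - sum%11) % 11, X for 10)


Weighted sum: 334
334 mod 11 = 4

Check digit: 7


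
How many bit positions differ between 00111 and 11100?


XOR: 11011
Count of 1s: 4

4


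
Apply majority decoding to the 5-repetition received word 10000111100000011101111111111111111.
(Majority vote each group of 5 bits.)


Groups: 10000, 11110, 00000, 11101, 11111, 11111, 11111
Majority votes: 0101111

0101111


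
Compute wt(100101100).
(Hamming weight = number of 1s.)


Counting 1s in 100101100

4


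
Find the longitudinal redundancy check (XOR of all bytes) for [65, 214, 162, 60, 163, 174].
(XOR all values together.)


XOR chain: 65 ^ 214 ^ 162 ^ 60 ^ 163 ^ 174 = 4

4


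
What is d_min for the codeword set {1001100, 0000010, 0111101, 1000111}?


Comparing all pairs, minimum distance: 3
Can detect 2 errors, correct 1 errors

3


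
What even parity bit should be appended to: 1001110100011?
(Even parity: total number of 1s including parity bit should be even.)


Number of 1s in data: 7
Parity bit: 1

1


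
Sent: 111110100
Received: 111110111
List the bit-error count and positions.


XOR: 000000011

2 error(s) at position(s): 7, 8


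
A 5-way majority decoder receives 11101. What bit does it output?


Ones: 4 out of 5
Threshold: 3

1 (4/5 voted 1)


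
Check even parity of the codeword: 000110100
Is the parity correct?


Number of 1s: 3

No, parity error (3 ones)


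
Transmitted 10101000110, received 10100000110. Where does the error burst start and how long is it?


XOR: 00001000000

Burst at position 4, length 1


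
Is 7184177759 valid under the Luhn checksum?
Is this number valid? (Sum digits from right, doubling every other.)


Luhn sum = 48
48 mod 10 = 8

Invalid (Luhn sum mod 10 = 8)


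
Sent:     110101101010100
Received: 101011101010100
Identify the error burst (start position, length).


XOR: 011110000000000

Burst at position 1, length 4


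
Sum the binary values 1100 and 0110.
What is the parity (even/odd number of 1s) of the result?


1100 = 12
0110 = 6
Sum = 18 = 10010
1s count = 2

even parity (2 ones in 10010)


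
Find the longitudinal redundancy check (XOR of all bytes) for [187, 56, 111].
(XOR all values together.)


XOR chain: 187 ^ 56 ^ 111 = 236

236


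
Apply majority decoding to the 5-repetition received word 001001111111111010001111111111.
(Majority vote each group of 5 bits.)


Groups: 00100, 11111, 11111, 01000, 11111, 11111
Majority votes: 011011

011011


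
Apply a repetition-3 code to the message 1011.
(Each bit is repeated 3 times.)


Each bit -> 3 copies

111000111111


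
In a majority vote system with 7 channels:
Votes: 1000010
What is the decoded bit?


Ones: 2 out of 7
Threshold: 4

0 (2/7 voted 1)


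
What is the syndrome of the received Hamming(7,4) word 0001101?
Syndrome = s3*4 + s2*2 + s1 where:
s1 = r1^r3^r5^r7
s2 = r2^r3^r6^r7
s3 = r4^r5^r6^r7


s1=0, s2=1, s3=1

Syndrome = 6 (error at position 6)


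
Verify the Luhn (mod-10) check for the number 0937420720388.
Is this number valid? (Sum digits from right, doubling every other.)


Luhn sum = 50
50 mod 10 = 0

Valid (Luhn sum mod 10 = 0)


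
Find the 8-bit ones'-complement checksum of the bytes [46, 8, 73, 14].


Sum = 141 mod 256 = 141
Complement = 114

114


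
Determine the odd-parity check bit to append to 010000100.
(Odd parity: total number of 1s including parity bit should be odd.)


Number of 1s in data: 2
Parity bit: 1

1


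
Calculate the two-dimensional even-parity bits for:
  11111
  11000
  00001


Row parities: 101
Column parities: 00110

Row P: 101, Col P: 00110, Corner: 0


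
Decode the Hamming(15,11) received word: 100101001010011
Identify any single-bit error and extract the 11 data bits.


Syndrome = 0: no error detected

Data: 00101010011 (no errors)


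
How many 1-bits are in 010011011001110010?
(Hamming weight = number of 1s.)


Counting 1s in 010011011001110010

9


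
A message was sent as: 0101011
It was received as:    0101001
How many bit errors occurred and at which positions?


XOR: 0000010

1 error(s) at position(s): 5


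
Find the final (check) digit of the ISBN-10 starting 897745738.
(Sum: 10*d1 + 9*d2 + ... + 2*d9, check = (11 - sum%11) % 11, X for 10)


Weighted sum: 368
368 mod 11 = 5

Check digit: 6


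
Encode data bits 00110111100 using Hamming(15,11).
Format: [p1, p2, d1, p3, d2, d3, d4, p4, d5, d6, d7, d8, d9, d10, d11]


Parity bits: p1=1, p2=0, p3=0, p4=0

100001100111100


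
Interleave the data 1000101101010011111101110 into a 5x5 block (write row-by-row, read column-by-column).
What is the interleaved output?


Matrix:
  10001
  01101
  01001
  11111
  01110
Read columns: 1001001111010110001111110

1001001111010110001111110


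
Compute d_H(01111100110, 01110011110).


XOR: 00001111000
Count of 1s: 4

4


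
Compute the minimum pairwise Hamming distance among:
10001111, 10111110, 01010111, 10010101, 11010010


Comparing all pairs, minimum distance: 3
Can detect 2 errors, correct 1 errors

3


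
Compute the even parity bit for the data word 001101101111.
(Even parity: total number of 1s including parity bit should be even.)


Number of 1s in data: 8
Parity bit: 0

0


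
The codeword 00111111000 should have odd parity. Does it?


Number of 1s: 6

No, parity error (6 ones)


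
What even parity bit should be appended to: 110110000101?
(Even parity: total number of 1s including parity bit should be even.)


Number of 1s in data: 6
Parity bit: 0

0


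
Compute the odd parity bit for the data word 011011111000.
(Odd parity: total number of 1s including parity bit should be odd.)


Number of 1s in data: 7
Parity bit: 0

0


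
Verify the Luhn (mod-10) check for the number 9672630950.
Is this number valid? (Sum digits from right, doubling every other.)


Luhn sum = 38
38 mod 10 = 8

Invalid (Luhn sum mod 10 = 8)


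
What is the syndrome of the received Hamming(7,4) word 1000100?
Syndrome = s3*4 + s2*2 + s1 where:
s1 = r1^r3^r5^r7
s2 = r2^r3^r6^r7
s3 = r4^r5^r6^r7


s1=0, s2=0, s3=1

Syndrome = 4 (error at position 4)


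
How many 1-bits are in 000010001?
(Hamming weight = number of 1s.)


Counting 1s in 000010001

2


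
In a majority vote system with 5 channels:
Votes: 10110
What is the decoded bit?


Ones: 3 out of 5
Threshold: 3

1 (3/5 voted 1)


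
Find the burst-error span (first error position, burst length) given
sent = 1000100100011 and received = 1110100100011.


XOR: 0110000000000

Burst at position 1, length 2


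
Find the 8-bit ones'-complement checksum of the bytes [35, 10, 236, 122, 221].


Sum = 624 mod 256 = 112
Complement = 143

143


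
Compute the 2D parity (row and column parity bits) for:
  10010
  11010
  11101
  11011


Row parities: 0100
Column parities: 01110

Row P: 0100, Col P: 01110, Corner: 1


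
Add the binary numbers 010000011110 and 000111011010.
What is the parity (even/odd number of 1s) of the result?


010000011110 = 1054
000111011010 = 474
Sum = 1528 = 10111111000
1s count = 7

odd parity (7 ones in 10111111000)


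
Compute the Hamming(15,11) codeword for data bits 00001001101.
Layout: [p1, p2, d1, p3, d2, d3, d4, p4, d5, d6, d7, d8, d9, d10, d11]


Parity bits: p1=1, p2=1, p3=1, p4=0

110100001001101


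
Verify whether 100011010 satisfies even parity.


Number of 1s: 4

Yes, parity is correct (4 ones)


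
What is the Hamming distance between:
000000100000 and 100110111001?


XOR: 100110011001
Count of 1s: 6

6


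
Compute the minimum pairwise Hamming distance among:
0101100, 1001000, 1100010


Comparing all pairs, minimum distance: 3
Can detect 2 errors, correct 1 errors

3


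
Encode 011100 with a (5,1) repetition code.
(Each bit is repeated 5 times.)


Each bit -> 5 copies

000001111111111111110000000000


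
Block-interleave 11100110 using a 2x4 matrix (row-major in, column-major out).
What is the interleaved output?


Matrix:
  1110
  0110
Read columns: 10111100

10111100


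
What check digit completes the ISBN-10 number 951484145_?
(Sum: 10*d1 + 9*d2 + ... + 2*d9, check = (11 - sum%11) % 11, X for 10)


Weighted sum: 265
265 mod 11 = 1

Check digit: X


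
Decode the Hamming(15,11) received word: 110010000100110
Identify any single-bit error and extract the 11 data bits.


Syndrome = 15: error at position 15

Data: 01000100111 (corrected bit 15)


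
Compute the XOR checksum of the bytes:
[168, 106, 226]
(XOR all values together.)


XOR chain: 168 ^ 106 ^ 226 = 32

32


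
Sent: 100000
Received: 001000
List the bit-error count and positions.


XOR: 101000

2 error(s) at position(s): 0, 2


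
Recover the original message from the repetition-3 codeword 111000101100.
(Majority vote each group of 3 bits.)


Groups: 111, 000, 101, 100
Majority votes: 1010

1010


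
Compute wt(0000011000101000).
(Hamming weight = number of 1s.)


Counting 1s in 0000011000101000

4


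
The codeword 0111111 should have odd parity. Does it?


Number of 1s: 6

No, parity error (6 ones)


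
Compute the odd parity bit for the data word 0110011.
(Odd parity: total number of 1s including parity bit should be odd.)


Number of 1s in data: 4
Parity bit: 1

1


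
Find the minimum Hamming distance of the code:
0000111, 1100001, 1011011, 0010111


Comparing all pairs, minimum distance: 1
Can detect 0 errors, correct 0 errors

1


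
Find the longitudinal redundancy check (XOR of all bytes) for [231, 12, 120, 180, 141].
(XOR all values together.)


XOR chain: 231 ^ 12 ^ 120 ^ 180 ^ 141 = 170

170


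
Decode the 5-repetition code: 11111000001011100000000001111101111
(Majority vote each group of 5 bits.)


Groups: 11111, 00000, 10111, 00000, 00000, 11111, 01111
Majority votes: 1010011

1010011


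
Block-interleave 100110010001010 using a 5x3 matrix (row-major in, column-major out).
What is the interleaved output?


Matrix:
  100
  110
  010
  001
  010
Read columns: 110000110100010

110000110100010


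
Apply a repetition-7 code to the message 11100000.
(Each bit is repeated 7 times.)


Each bit -> 7 copies

11111111111111111111100000000000000000000000000000000000


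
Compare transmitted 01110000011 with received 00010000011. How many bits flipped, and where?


XOR: 01100000000

2 error(s) at position(s): 1, 2


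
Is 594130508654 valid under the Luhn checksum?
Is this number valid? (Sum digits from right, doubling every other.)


Luhn sum = 44
44 mod 10 = 4

Invalid (Luhn sum mod 10 = 4)


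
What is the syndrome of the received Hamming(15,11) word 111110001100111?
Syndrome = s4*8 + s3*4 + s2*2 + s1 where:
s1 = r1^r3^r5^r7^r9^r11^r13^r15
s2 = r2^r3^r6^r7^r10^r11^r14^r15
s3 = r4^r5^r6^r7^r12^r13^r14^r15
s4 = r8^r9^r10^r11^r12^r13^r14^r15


s1=0, s2=1, s3=1, s4=1

Syndrome = 14 (error at position 14)


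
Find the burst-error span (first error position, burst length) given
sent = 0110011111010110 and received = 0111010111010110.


XOR: 0001001000000000

Burst at position 3, length 4


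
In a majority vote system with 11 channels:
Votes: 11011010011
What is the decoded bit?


Ones: 7 out of 11
Threshold: 6

1 (7/11 voted 1)


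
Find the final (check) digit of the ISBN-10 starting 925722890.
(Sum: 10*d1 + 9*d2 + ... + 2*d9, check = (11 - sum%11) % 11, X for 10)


Weighted sum: 278
278 mod 11 = 3

Check digit: 8


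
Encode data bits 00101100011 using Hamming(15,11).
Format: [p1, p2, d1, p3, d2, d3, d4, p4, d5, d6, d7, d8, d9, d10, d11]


Parity bits: p1=0, p2=0, p3=1, p4=0

000101001100011


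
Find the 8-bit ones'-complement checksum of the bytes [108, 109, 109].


Sum = 326 mod 256 = 70
Complement = 185

185


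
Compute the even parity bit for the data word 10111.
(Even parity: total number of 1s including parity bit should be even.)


Number of 1s in data: 4
Parity bit: 0

0


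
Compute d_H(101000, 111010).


XOR: 010010
Count of 1s: 2

2


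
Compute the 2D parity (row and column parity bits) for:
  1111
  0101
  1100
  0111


Row parities: 0001
Column parities: 0001

Row P: 0001, Col P: 0001, Corner: 1


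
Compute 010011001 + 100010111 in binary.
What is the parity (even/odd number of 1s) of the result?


010011001 = 153
100010111 = 279
Sum = 432 = 110110000
1s count = 4

even parity (4 ones in 110110000)


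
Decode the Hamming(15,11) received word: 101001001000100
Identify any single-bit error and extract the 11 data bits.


Syndrome = 0: no error detected

Data: 10101000100 (no errors)


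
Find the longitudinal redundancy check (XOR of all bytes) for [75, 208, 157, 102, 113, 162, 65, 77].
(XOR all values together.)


XOR chain: 75 ^ 208 ^ 157 ^ 102 ^ 113 ^ 162 ^ 65 ^ 77 = 191

191


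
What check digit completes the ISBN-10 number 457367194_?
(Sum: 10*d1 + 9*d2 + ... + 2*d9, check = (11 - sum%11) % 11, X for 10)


Weighted sum: 272
272 mod 11 = 8

Check digit: 3


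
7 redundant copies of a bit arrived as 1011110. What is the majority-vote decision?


Ones: 5 out of 7
Threshold: 4

1 (5/7 voted 1)


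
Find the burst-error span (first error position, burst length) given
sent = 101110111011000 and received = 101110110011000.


XOR: 000000001000000

Burst at position 8, length 1


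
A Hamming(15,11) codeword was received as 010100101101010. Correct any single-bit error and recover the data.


Syndrome = 0: no error detected

Data: 00011101010 (no errors)


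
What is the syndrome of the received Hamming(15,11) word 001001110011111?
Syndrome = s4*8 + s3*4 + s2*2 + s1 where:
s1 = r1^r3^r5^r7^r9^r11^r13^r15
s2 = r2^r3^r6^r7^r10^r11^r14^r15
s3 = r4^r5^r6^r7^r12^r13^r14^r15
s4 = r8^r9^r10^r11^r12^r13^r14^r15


s1=1, s2=0, s3=0, s4=0

Syndrome = 1 (error at position 1)


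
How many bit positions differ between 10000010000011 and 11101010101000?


XOR: 01101000101011
Count of 1s: 7

7


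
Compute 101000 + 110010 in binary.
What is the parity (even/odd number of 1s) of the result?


101000 = 40
110010 = 50
Sum = 90 = 1011010
1s count = 4

even parity (4 ones in 1011010)


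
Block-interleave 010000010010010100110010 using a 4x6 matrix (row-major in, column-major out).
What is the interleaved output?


Matrix:
  010000
  010010
  010100
  110010
Read columns: 000111110000001001010000

000111110000001001010000


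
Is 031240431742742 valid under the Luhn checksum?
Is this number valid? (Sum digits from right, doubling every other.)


Luhn sum = 56
56 mod 10 = 6

Invalid (Luhn sum mod 10 = 6)


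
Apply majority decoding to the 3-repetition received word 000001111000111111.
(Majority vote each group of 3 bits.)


Groups: 000, 001, 111, 000, 111, 111
Majority votes: 001011

001011


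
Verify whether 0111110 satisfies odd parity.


Number of 1s: 5

Yes, parity is correct (5 ones)


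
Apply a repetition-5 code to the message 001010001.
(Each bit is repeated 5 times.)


Each bit -> 5 copies

000000000011111000001111100000000000000011111


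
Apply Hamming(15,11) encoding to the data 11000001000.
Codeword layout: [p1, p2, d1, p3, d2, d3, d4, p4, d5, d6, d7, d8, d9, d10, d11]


Parity bits: p1=0, p2=1, p3=0, p4=1

011010010001000


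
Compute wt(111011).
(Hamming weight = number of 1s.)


Counting 1s in 111011

5


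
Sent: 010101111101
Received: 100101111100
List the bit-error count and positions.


XOR: 110000000001

3 error(s) at position(s): 0, 1, 11


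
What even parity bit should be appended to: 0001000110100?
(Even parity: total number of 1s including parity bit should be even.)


Number of 1s in data: 4
Parity bit: 0

0
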